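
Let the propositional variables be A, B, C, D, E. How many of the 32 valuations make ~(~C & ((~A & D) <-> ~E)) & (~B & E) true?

Initial set: {(~(~C & ((~A & D) <-> ~E)) & (~B & E))}.
(~(~C & ((~A & D) <-> ~E)) & (~B & E)): α-rule — add ~(~C & ((~A & D) <-> ~E)), (~B & E).
(~B & E): α-rule — add ~B, E.
~(~C & ((~A & D) <-> ~E)): β-rule — branch into ~~C  //  ~((~A & D) <-> ~E).
  branch 1 (add ~~C):
    ○ open, literals {B=0, C=1, E=1}.
  branch 2 (add ~((~A & D) <-> ~E)):
    ~((~A & D) <-> ~E): β-rule — branch into (~A & D), ~~E  //  ~(~A & D), ~E.
      branch 2.1 (add (~A & D), ~~E):
        (~A & D): α-rule — add ~A, D.
        ○ open, literals {A=0, B=0, D=1, E=1}.
      branch 2.2 (add ~(~A & D), ~E):
        × closes — contains both E and ~E.
1 branch closed, 2 open.
Each open branch fixes some atoms; the unmentioned ones are free. Counting distinct full assignments: branch {B=0, C=1, E=1} (A, D) contributes 4 new; branch {A=0, B=0, D=1, E=1} (C) contributes 1 new. Total: 5.

5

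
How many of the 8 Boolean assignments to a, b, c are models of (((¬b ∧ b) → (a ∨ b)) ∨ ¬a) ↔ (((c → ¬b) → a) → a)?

Initial set: {T ((((¬b ∧ b) → (a ∨ b)) ∨ ¬a) ↔ (((c → ¬b) → a) → a))}.
T ((((¬b ∧ b) → (a ∨ b)) ∨ ¬a) ↔ (((c → ¬b) → a) → a)): β-rule — branch into T (((¬b ∧ b) → (a ∨ b)) ∨ ¬a), T (((c → ¬b) → a) → a)  //  F (((¬b ∧ b) → (a ∨ b)) ∨ ¬a), F (((c → ¬b) → a) → a).
  branch 1 (add T (((¬b ∧ b) → (a ∨ b)) ∨ ¬a), T (((c → ¬b) → a) → a)):
    T (((¬b ∧ b) → (a ∨ b)) ∨ ¬a): β-rule — branch into T ((¬b ∧ b) → (a ∨ b))  //  T ¬a.
      branch 1.1 (add T ((¬b ∧ b) → (a ∨ b))):
        T (((c → ¬b) → a) → a): β-rule — branch into F ((c → ¬b) → a)  //  T a.
          branch 1.1.1 (add F ((c → ¬b) → a)):
            F ((c → ¬b) → a): α-rule — add T (c → ¬b), F a.
            T ((¬b ∧ b) → (a ∨ b)): β-rule — branch into F (¬b ∧ b)  //  T (a ∨ b).
              branch 1.1.1.1 (add F (¬b ∧ b)):
                T (c → ¬b): β-rule — branch into F c  //  T ¬b.
                  branch 1.1.1.1.1 (add F c):
                    F (¬b ∧ b): β-rule — branch into F ¬b  //  F b.
                      branch 1.1.1.1.1.1 (add F ¬b):
                        ○ open, literals {a=false, b=true, c=false}.
                      branch 1.1.1.1.1.2 (add F b):
                        ○ open, literals {a=false, b=false, c=false}.
                  branch 1.1.1.1.2 (add T ¬b):
                    F (¬b ∧ b): β-rule — branch into F ¬b  //  F b.
                      branch 1.1.1.1.2.1 (add F ¬b):
                        × closes — contains both b and ¬b.
                      branch 1.1.1.1.2.2 (add F b):
                        ○ open, literals {a=false, b=false}.
              branch 1.1.1.2 (add T (a ∨ b)):
                T (c → ¬b): β-rule — branch into F c  //  T ¬b.
                  branch 1.1.1.2.1 (add F c):
                    T (a ∨ b): β-rule — branch into T a  //  T b.
                      branch 1.1.1.2.1.1 (add T a):
                        × closes — contains both a and ¬a.
                      branch 1.1.1.2.1.2 (add T b):
                        ○ open, literals {a=false, b=true, c=false}.
                  branch 1.1.1.2.2 (add T ¬b):
                    T (a ∨ b): β-rule — branch into T a  //  T b.
                      branch 1.1.1.2.2.1 (add T a):
                        × closes — contains both a and ¬a.
                      branch 1.1.1.2.2.2 (add T b):
                        × closes — contains both b and ¬b.
          branch 1.1.2 (add T a):
            T ((¬b ∧ b) → (a ∨ b)): β-rule — branch into F (¬b ∧ b)  //  T (a ∨ b).
              branch 1.1.2.1 (add F (¬b ∧ b)):
                F (¬b ∧ b): β-rule — branch into F ¬b  //  F b.
                  branch 1.1.2.1.1 (add F ¬b):
                    ○ open, literals {a=true, b=true}.
                  branch 1.1.2.1.2 (add F b):
                    ○ open, literals {a=true, b=false}.
              branch 1.1.2.2 (add T (a ∨ b)):
                T (a ∨ b): β-rule — branch into T a  //  T b.
                  branch 1.1.2.2.1 (add T a):
                    ○ open, literals {a=true}.
                  branch 1.1.2.2.2 (add T b):
                    ○ open, literals {a=true, b=true}.
      branch 1.2 (add T ¬a):
        T (((c → ¬b) → a) → a): β-rule — branch into F ((c → ¬b) → a)  //  T a.
          branch 1.2.1 (add F ((c → ¬b) → a)):
            F ((c → ¬b) → a): α-rule — add T (c → ¬b), F a.
            T (c → ¬b): β-rule — branch into F c  //  T ¬b.
              branch 1.2.1.1 (add F c):
                ○ open, literals {a=false, c=false}.
              branch 1.2.1.2 (add T ¬b):
                ○ open, literals {a=false, b=false}.
          branch 1.2.2 (add T a):
            × closes — contains both a and ¬a.
  branch 2 (add F (((¬b ∧ b) → (a ∨ b)) ∨ ¬a), F (((c → ¬b) → a) → a)):
    F (((¬b ∧ b) → (a ∨ b)) ∨ ¬a): α-rule — add F ((¬b ∧ b) → (a ∨ b)), F ¬a.
    F (((c → ¬b) → a) → a): α-rule — add T ((c → ¬b) → a), F a.
    × closes — contains both a and ¬a.
6 branches closed, 10 open.
Each open branch fixes some atoms; the unmentioned ones are free. Counting distinct full assignments: branch {a=false, b=true, c=false} (none free) contributes 1 new; branch {a=false, b=false, c=false} (none free) contributes 1 new; branch {a=false, b=false} (c) contributes 1 new; branch {a=false, b=true, c=false} (none free) contributes 0 new; branch {a=true, b=true} (c) contributes 2 new; branch {a=true, b=false} (c) contributes 2 new; branch {a=true} (b, c) contributes 0 new; branch {a=true, b=true} (c) contributes 0 new; branch {a=false, c=false} (b) contributes 0 new; branch {a=false, b=false} (c) contributes 0 new. Total: 7.

7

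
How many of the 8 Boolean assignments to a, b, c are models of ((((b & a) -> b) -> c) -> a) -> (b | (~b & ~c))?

7

Initial set: {(((((b & a) -> b) -> c) -> a) -> (b | (~b & ~c)))}.
(((((b & a) -> b) -> c) -> a) -> (b | (~b & ~c))): β-rule — branch into ~((((b & a) -> b) -> c) -> a)  //  (b | (~b & ~c)).
  branch 1 (add ~((((b & a) -> b) -> c) -> a)):
    ~((((b & a) -> b) -> c) -> a): α-rule — add (((b & a) -> b) -> c), ~a.
    (((b & a) -> b) -> c): β-rule — branch into ~((b & a) -> b)  //  c.
      branch 1.1 (add ~((b & a) -> b)):
        ~((b & a) -> b): α-rule — add (b & a), ~b.
        (b & a): α-rule — add b, a.
        × closes — contains both b and ~b.
      branch 1.2 (add c):
        ○ open, literals {a=0, c=1}.
  branch 2 (add (b | (~b & ~c))):
    (b | (~b & ~c)): β-rule — branch into b  //  (~b & ~c).
      branch 2.1 (add b):
        ○ open, literals {b=1}.
      branch 2.2 (add (~b & ~c)):
        (~b & ~c): α-rule — add ~b, ~c.
        ○ open, literals {b=0, c=0}.
1 branch closed, 3 open.
Each open branch fixes some atoms; the unmentioned ones are free. Counting distinct full assignments: branch {a=0, c=1} (b) contributes 2 new; branch {b=1} (a, c) contributes 3 new; branch {b=0, c=0} (a) contributes 2 new. Total: 7.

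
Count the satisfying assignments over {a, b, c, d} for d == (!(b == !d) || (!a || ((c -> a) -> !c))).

8

Initial set: {(d == (!(b == !d) || (!a || ((c -> a) -> !c))))}.
(d == (!(b == !d) || (!a || ((c -> a) -> !c)))): β-rule — branch into d, (!(b == !d) || (!a || ((c -> a) -> !c)))  //  !d, !(!(b == !d) || (!a || ((c -> a) -> !c))).
  branch 1 (add d, (!(b == !d) || (!a || ((c -> a) -> !c)))):
    (!(b == !d) || (!a || ((c -> a) -> !c))): β-rule — branch into !(b == !d)  //  (!a || ((c -> a) -> !c)).
      branch 1.1 (add !(b == !d)):
        !(b == !d): β-rule — branch into b, !!d  //  !b, !d.
          branch 1.1.1 (add b, !!d):
            ○ open, literals {b=T, d=T}.
          branch 1.1.2 (add !b, !d):
            × closes — contains both d and !d.
      branch 1.2 (add (!a || ((c -> a) -> !c))):
        (!a || ((c -> a) -> !c)): β-rule — branch into !a  //  ((c -> a) -> !c).
          branch 1.2.1 (add !a):
            ○ open, literals {a=F, d=T}.
          branch 1.2.2 (add ((c -> a) -> !c)):
            ((c -> a) -> !c): β-rule — branch into !(c -> a)  //  !c.
              branch 1.2.2.1 (add !(c -> a)):
                !(c -> a): α-rule — add c, !a.
                ○ open, literals {a=F, c=T, d=T}.
              branch 1.2.2.2 (add !c):
                ○ open, literals {c=F, d=T}.
  branch 2 (add !d, !(!(b == !d) || (!a || ((c -> a) -> !c)))):
    !(!(b == !d) || (!a || ((c -> a) -> !c))): α-rule — add !!(b == !d), !(!a || ((c -> a) -> !c)).
    !(!a || ((c -> a) -> !c)): α-rule — add !!a, !((c -> a) -> !c).
    !((c -> a) -> !c): α-rule — add (c -> a), !!c.
    !!(b == !d): β-rule — branch into b, !d  //  !b, !!d.
      branch 2.1 (add b, !d):
        (c -> a): β-rule — branch into !c  //  a.
          branch 2.1.1 (add !c):
            × closes — contains both c and !c.
          branch 2.1.2 (add a):
            ○ open, literals {a=T, b=T, c=T, d=F}.
      branch 2.2 (add !b, !!d):
        × closes — contains both d and !d.
3 branches closed, 5 open.
Each open branch fixes some atoms; the unmentioned ones are free. Counting distinct full assignments: branch {b=T, d=T} (a, c) contributes 4 new; branch {a=F, d=T} (b, c) contributes 2 new; branch {a=F, c=T, d=T} (b) contributes 0 new; branch {c=F, d=T} (a, b) contributes 1 new; branch {a=T, b=T, c=T, d=F} (none free) contributes 1 new. Total: 8.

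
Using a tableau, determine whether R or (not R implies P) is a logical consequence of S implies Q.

No

Initial set: {T (S implies Q); F (R or (not R implies P))}.
F (R or (not R implies P)): α-rule — add F R, F (not R implies P).
F (not R implies P): α-rule — add T not R, F P.
T (S implies Q): β-rule — branch into F S  //  T Q.
  branch 1 (add F S):
    ○ open, literals {P=F, R=F, S=F}.
  branch 2 (add T Q):
    ○ open, literals {P=F, Q=T, R=F}.
0 branches closed, 2 open.
An open branch gives a countermodel: P=F, R=F, S=F (unmentioned atoms arbitrary); the premises hold there but the conclusion fails.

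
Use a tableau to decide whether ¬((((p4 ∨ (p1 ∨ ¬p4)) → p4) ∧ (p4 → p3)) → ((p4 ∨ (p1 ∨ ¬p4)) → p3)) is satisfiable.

Initial set: {¬((((p4 ∨ (p1 ∨ ¬p4)) → p4) ∧ (p4 → p3)) → ((p4 ∨ (p1 ∨ ¬p4)) → p3))}.
¬((((p4 ∨ (p1 ∨ ¬p4)) → p4) ∧ (p4 → p3)) → ((p4 ∨ (p1 ∨ ¬p4)) → p3)): α-rule — add (((p4 ∨ (p1 ∨ ¬p4)) → p4) ∧ (p4 → p3)), ¬((p4 ∨ (p1 ∨ ¬p4)) → p3).
(((p4 ∨ (p1 ∨ ¬p4)) → p4) ∧ (p4 → p3)): α-rule — add ((p4 ∨ (p1 ∨ ¬p4)) → p4), (p4 → p3).
¬((p4 ∨ (p1 ∨ ¬p4)) → p3): α-rule — add (p4 ∨ (p1 ∨ ¬p4)), ¬p3.
((p4 ∨ (p1 ∨ ¬p4)) → p4): β-rule — branch into ¬(p4 ∨ (p1 ∨ ¬p4))  //  p4.
  branch 1 (add ¬(p4 ∨ (p1 ∨ ¬p4))):
    ¬(p4 ∨ (p1 ∨ ¬p4)): α-rule — add ¬p4, ¬(p1 ∨ ¬p4).
    ¬(p1 ∨ ¬p4): α-rule — add ¬p1, ¬¬p4.
    × closes — contains both p4 and ¬p4.
  branch 2 (add p4):
    (p4 → p3): β-rule — branch into ¬p4  //  p3.
      branch 2.1 (add ¬p4):
        × closes — contains both p4 and ¬p4.
      branch 2.2 (add p3):
        × closes — contains both p3 and ¬p3.
All 3 branches close.
Every branch closed; the formula is unsatisfiable.

Unsatisfiable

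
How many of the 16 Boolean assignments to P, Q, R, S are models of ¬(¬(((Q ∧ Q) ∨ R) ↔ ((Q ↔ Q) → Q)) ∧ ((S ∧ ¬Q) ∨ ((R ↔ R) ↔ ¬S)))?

12

Initial set: {¬(¬(((Q ∧ Q) ∨ R) ↔ ((Q ↔ Q) → Q)) ∧ ((S ∧ ¬Q) ∨ ((R ↔ R) ↔ ¬S)))}.
¬(¬(((Q ∧ Q) ∨ R) ↔ ((Q ↔ Q) → Q)) ∧ ((S ∧ ¬Q) ∨ ((R ↔ R) ↔ ¬S))): β-rule — branch into ¬¬(((Q ∧ Q) ∨ R) ↔ ((Q ↔ Q) → Q))  //  ¬((S ∧ ¬Q) ∨ ((R ↔ R) ↔ ¬S)).
  branch 1 (add ¬¬(((Q ∧ Q) ∨ R) ↔ ((Q ↔ Q) → Q))):
    ¬¬(((Q ∧ Q) ∨ R) ↔ ((Q ↔ Q) → Q)): β-rule — branch into ((Q ∧ Q) ∨ R), ((Q ↔ Q) → Q)  //  ¬((Q ∧ Q) ∨ R), ¬((Q ↔ Q) → Q).
      branch 1.1 (add ((Q ∧ Q) ∨ R), ((Q ↔ Q) → Q)):
        ((Q ∧ Q) ∨ R): β-rule — branch into (Q ∧ Q)  //  R.
          branch 1.1.1 (add (Q ∧ Q)):
            (Q ∧ Q): α-rule — add Q, Q.
            ((Q ↔ Q) → Q): β-rule — branch into ¬(Q ↔ Q)  //  Q.
              branch 1.1.1.1 (add ¬(Q ↔ Q)):
                ¬(Q ↔ Q): β-rule — branch into Q, ¬Q  //  ¬Q, Q.
                  branch 1.1.1.1.1 (add Q, ¬Q):
                    × closes — contains both Q and ¬Q.
                  branch 1.1.1.1.2 (add ¬Q, Q):
                    × closes — contains both Q and ¬Q.
              branch 1.1.1.2 (add Q):
                ○ open, literals {Q=1}.
          branch 1.1.2 (add R):
            ((Q ↔ Q) → Q): β-rule — branch into ¬(Q ↔ Q)  //  Q.
              branch 1.1.2.1 (add ¬(Q ↔ Q)):
                ¬(Q ↔ Q): β-rule — branch into Q, ¬Q  //  ¬Q, Q.
                  branch 1.1.2.1.1 (add Q, ¬Q):
                    × closes — contains both Q and ¬Q.
                  branch 1.1.2.1.2 (add ¬Q, Q):
                    × closes — contains both Q and ¬Q.
              branch 1.1.2.2 (add Q):
                ○ open, literals {Q=1, R=1}.
      branch 1.2 (add ¬((Q ∧ Q) ∨ R), ¬((Q ↔ Q) → Q)):
        ¬((Q ∧ Q) ∨ R): α-rule — add ¬(Q ∧ Q), ¬R.
        ¬((Q ↔ Q) → Q): α-rule — add (Q ↔ Q), ¬Q.
        ¬(Q ∧ Q): β-rule — branch into ¬Q  //  ¬Q.
          branch 1.2.1 (add ¬Q):
            (Q ↔ Q): β-rule — branch into Q, Q  //  ¬Q, ¬Q.
              branch 1.2.1.1 (add Q, Q):
                × closes — contains both Q and ¬Q.
              branch 1.2.1.2 (add ¬Q, ¬Q):
                ○ open, literals {Q=0, R=0}.
          branch 1.2.2 (add ¬Q):
            (Q ↔ Q): β-rule — branch into Q, Q  //  ¬Q, ¬Q.
              branch 1.2.2.1 (add Q, Q):
                × closes — contains both Q and ¬Q.
              branch 1.2.2.2 (add ¬Q, ¬Q):
                ○ open, literals {Q=0, R=0}.
  branch 2 (add ¬((S ∧ ¬Q) ∨ ((R ↔ R) ↔ ¬S))):
    ¬((S ∧ ¬Q) ∨ ((R ↔ R) ↔ ¬S)): α-rule — add ¬(S ∧ ¬Q), ¬((R ↔ R) ↔ ¬S).
    ¬(S ∧ ¬Q): β-rule — branch into ¬S  //  ¬¬Q.
      branch 2.1 (add ¬S):
        ¬((R ↔ R) ↔ ¬S): β-rule — branch into (R ↔ R), ¬¬S  //  ¬(R ↔ R), ¬S.
          branch 2.1.1 (add (R ↔ R), ¬¬S):
            × closes — contains both S and ¬S.
          branch 2.1.2 (add ¬(R ↔ R), ¬S):
            ¬(R ↔ R): β-rule — branch into R, ¬R  //  ¬R, R.
              branch 2.1.2.1 (add R, ¬R):
                × closes — contains both R and ¬R.
              branch 2.1.2.2 (add ¬R, R):
                × closes — contains both R and ¬R.
      branch 2.2 (add ¬¬Q):
        ¬((R ↔ R) ↔ ¬S): β-rule — branch into (R ↔ R), ¬¬S  //  ¬(R ↔ R), ¬S.
          branch 2.2.1 (add (R ↔ R), ¬¬S):
            (R ↔ R): β-rule — branch into R, R  //  ¬R, ¬R.
              branch 2.2.1.1 (add R, R):
                ○ open, literals {Q=1, R=1, S=1}.
              branch 2.2.1.2 (add ¬R, ¬R):
                ○ open, literals {Q=1, R=0, S=1}.
          branch 2.2.2 (add ¬(R ↔ R), ¬S):
            ¬(R ↔ R): β-rule — branch into R, ¬R  //  ¬R, R.
              branch 2.2.2.1 (add R, ¬R):
                × closes — contains both R and ¬R.
              branch 2.2.2.2 (add ¬R, R):
                × closes — contains both R and ¬R.
11 branches closed, 6 open.
Each open branch fixes some atoms; the unmentioned ones are free. Counting distinct full assignments: branch {Q=1} (P, R, S) contributes 8 new; branch {Q=1, R=1} (P, S) contributes 0 new; branch {Q=0, R=0} (P, S) contributes 4 new; branch {Q=0, R=0} (P, S) contributes 0 new; branch {Q=1, R=1, S=1} (P) contributes 0 new; branch {Q=1, R=0, S=1} (P) contributes 0 new. Total: 12.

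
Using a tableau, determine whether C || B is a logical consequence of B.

Initial set: {T B; F (C || B)}.
F (C || B): α-rule — add F C, F B.
× closes — contains both B and !B.
All 1 branch closes.
Every branch closed, so the premises entail the conclusion.

Yes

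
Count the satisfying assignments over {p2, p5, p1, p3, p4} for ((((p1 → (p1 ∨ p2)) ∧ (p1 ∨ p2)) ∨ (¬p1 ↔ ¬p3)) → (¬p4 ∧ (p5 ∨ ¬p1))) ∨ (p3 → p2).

Initial set: {(((((p1 → (p1 ∨ p2)) ∧ (p1 ∨ p2)) ∨ (¬p1 ↔ ¬p3)) → (¬p4 ∧ (p5 ∨ ¬p1))) ∨ (p3 → p2))}.
(((((p1 → (p1 ∨ p2)) ∧ (p1 ∨ p2)) ∨ (¬p1 ↔ ¬p3)) → (¬p4 ∧ (p5 ∨ ¬p1))) ∨ (p3 → p2)): β-rule — branch into ((((p1 → (p1 ∨ p2)) ∧ (p1 ∨ p2)) ∨ (¬p1 ↔ ¬p3)) → (¬p4 ∧ (p5 ∨ ¬p1)))  //  (p3 → p2).
  branch 1 (add ((((p1 → (p1 ∨ p2)) ∧ (p1 ∨ p2)) ∨ (¬p1 ↔ ¬p3)) → (¬p4 ∧ (p5 ∨ ¬p1)))):
    ((((p1 → (p1 ∨ p2)) ∧ (p1 ∨ p2)) ∨ (¬p1 ↔ ¬p3)) → (¬p4 ∧ (p5 ∨ ¬p1))): β-rule — branch into ¬(((p1 → (p1 ∨ p2)) ∧ (p1 ∨ p2)) ∨ (¬p1 ↔ ¬p3))  //  (¬p4 ∧ (p5 ∨ ¬p1)).
      branch 1.1 (add ¬(((p1 → (p1 ∨ p2)) ∧ (p1 ∨ p2)) ∨ (¬p1 ↔ ¬p3))):
        ¬(((p1 → (p1 ∨ p2)) ∧ (p1 ∨ p2)) ∨ (¬p1 ↔ ¬p3)): α-rule — add ¬((p1 → (p1 ∨ p2)) ∧ (p1 ∨ p2)), ¬(¬p1 ↔ ¬p3).
        ¬((p1 → (p1 ∨ p2)) ∧ (p1 ∨ p2)): β-rule — branch into ¬(p1 → (p1 ∨ p2))  //  ¬(p1 ∨ p2).
          branch 1.1.1 (add ¬(p1 → (p1 ∨ p2))):
            ¬(p1 → (p1 ∨ p2)): α-rule — add p1, ¬(p1 ∨ p2).
            ¬(p1 ∨ p2): α-rule — add ¬p1, ¬p2.
            × closes — contains both p1 and ¬p1.
          branch 1.1.2 (add ¬(p1 ∨ p2)):
            ¬(p1 ∨ p2): α-rule — add ¬p1, ¬p2.
            ¬(¬p1 ↔ ¬p3): β-rule — branch into ¬p1, ¬¬p3  //  ¬¬p1, ¬p3.
              branch 1.1.2.1 (add ¬p1, ¬¬p3):
                ○ open, literals {p1=false, p2=false, p3=true}.
              branch 1.1.2.2 (add ¬¬p1, ¬p3):
                × closes — contains both p1 and ¬p1.
      branch 1.2 (add (¬p4 ∧ (p5 ∨ ¬p1))):
        (¬p4 ∧ (p5 ∨ ¬p1)): α-rule — add ¬p4, (p5 ∨ ¬p1).
        (p5 ∨ ¬p1): β-rule — branch into p5  //  ¬p1.
          branch 1.2.1 (add p5):
            ○ open, literals {p4=false, p5=true}.
          branch 1.2.2 (add ¬p1):
            ○ open, literals {p1=false, p4=false}.
  branch 2 (add (p3 → p2)):
    (p3 → p2): β-rule — branch into ¬p3  //  p2.
      branch 2.1 (add ¬p3):
        ○ open, literals {p3=false}.
      branch 2.2 (add p2):
        ○ open, literals {p2=true}.
2 branches closed, 5 open.
Each open branch fixes some atoms; the unmentioned ones are free. Counting distinct full assignments: branch {p1=false, p2=false, p3=true} (p5, p4) contributes 4 new; branch {p4=false, p5=true} (p2, p1, p3) contributes 7 new; branch {p1=false, p4=false} (p2, p5, p3) contributes 3 new; branch {p3=false} (p2, p5, p1, p4) contributes 10 new; branch {p2=true} (p5, p1, p3, p4) contributes 5 new. Total: 29.

29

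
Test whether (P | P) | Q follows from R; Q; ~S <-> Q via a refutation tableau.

Yes

Initial set: {T R; T Q; T (~S <-> Q); F ((P | P) | Q)}.
F ((P | P) | Q): α-rule — add F (P | P), F Q.
× closes — contains both Q and ~Q.
All 1 branch closes.
Every branch closed, so the premises entail the conclusion.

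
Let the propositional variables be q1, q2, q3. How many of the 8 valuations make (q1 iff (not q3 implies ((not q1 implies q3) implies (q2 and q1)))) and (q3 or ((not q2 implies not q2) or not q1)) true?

3

Initial set: {T ((q1 iff (not q3 implies ((not q1 implies q3) implies (q2 and q1)))) and (q3 or ((not q2 implies not q2) or not q1)))}.
T ((q1 iff (not q3 implies ((not q1 implies q3) implies (q2 and q1)))) and (q3 or ((not q2 implies not q2) or not q1))): α-rule — add T (q1 iff (not q3 implies ((not q1 implies q3) implies (q2 and q1)))), T (q3 or ((not q2 implies not q2) or not q1)).
T (q1 iff (not q3 implies ((not q1 implies q3) implies (q2 and q1)))): β-rule — branch into T q1, T (not q3 implies ((not q1 implies q3) implies (q2 and q1)))  //  F q1, F (not q3 implies ((not q1 implies q3) implies (q2 and q1))).
  branch 1 (add T q1, T (not q3 implies ((not q1 implies q3) implies (q2 and q1)))):
    T (q3 or ((not q2 implies not q2) or not q1)): β-rule — branch into T q3  //  T ((not q2 implies not q2) or not q1).
      branch 1.1 (add T q3):
        T (not q3 implies ((not q1 implies q3) implies (q2 and q1))): β-rule — branch into F not q3  //  T ((not q1 implies q3) implies (q2 and q1)).
          branch 1.1.1 (add F not q3):
            ○ open, literals {q1=1, q3=1}.
          branch 1.1.2 (add T ((not q1 implies q3) implies (q2 and q1))):
            T ((not q1 implies q3) implies (q2 and q1)): β-rule — branch into F (not q1 implies q3)  //  T (q2 and q1).
              branch 1.1.2.1 (add F (not q1 implies q3)):
                F (not q1 implies q3): α-rule — add T not q1, F q3.
                × closes — contains both q1 and not q1.
              branch 1.1.2.2 (add T (q2 and q1)):
                T (q2 and q1): α-rule — add T q2, T q1.
                ○ open, literals {q1=1, q2=1, q3=1}.
      branch 1.2 (add T ((not q2 implies not q2) or not q1)):
        T (not q3 implies ((not q1 implies q3) implies (q2 and q1))): β-rule — branch into F not q3  //  T ((not q1 implies q3) implies (q2 and q1)).
          branch 1.2.1 (add F not q3):
            T ((not q2 implies not q2) or not q1): β-rule — branch into T (not q2 implies not q2)  //  T not q1.
              branch 1.2.1.1 (add T (not q2 implies not q2)):
                T (not q2 implies not q2): β-rule — branch into F not q2  //  T not q2.
                  branch 1.2.1.1.1 (add F not q2):
                    ○ open, literals {q1=1, q2=1, q3=1}.
                  branch 1.2.1.1.2 (add T not q2):
                    ○ open, literals {q1=1, q2=0, q3=1}.
              branch 1.2.1.2 (add T not q1):
                × closes — contains both q1 and not q1.
          branch 1.2.2 (add T ((not q1 implies q3) implies (q2 and q1))):
            T ((not q2 implies not q2) or not q1): β-rule — branch into T (not q2 implies not q2)  //  T not q1.
              branch 1.2.2.1 (add T (not q2 implies not q2)):
                T ((not q1 implies q3) implies (q2 and q1)): β-rule — branch into F (not q1 implies q3)  //  T (q2 and q1).
                  branch 1.2.2.1.1 (add F (not q1 implies q3)):
                    F (not q1 implies q3): α-rule — add T not q1, F q3.
                    × closes — contains both q1 and not q1.
                  branch 1.2.2.1.2 (add T (q2 and q1)):
                    T (q2 and q1): α-rule — add T q2, T q1.
                    T (not q2 implies not q2): β-rule — branch into F not q2  //  T not q2.
                      branch 1.2.2.1.2.1 (add F not q2):
                        ○ open, literals {q1=1, q2=1}.
                      branch 1.2.2.1.2.2 (add T not q2):
                        × closes — contains both q2 and not q2.
              branch 1.2.2.2 (add T not q1):
                × closes — contains both q1 and not q1.
  branch 2 (add F q1, F (not q3 implies ((not q1 implies q3) implies (q2 and q1)))):
    F (not q3 implies ((not q1 implies q3) implies (q2 and q1))): α-rule — add T not q3, F ((not q1 implies q3) implies (q2 and q1)).
    F ((not q1 implies q3) implies (q2 and q1)): α-rule — add T (not q1 implies q3), F (q2 and q1).
    T (q3 or ((not q2 implies not q2) or not q1)): β-rule — branch into T q3  //  T ((not q2 implies not q2) or not q1).
      branch 2.1 (add T q3):
        × closes — contains both q3 and not q3.
      branch 2.2 (add T ((not q2 implies not q2) or not q1)):
        T (not q1 implies q3): β-rule — branch into F not q1  //  T q3.
          branch 2.2.1 (add F not q1):
            × closes — contains both q1 and not q1.
          branch 2.2.2 (add T q3):
            × closes — contains both q3 and not q3.
8 branches closed, 5 open.
Each open branch fixes some atoms; the unmentioned ones are free. Counting distinct full assignments: branch {q1=1, q3=1} (q2) contributes 2 new; branch {q1=1, q2=1, q3=1} (none free) contributes 0 new; branch {q1=1, q2=1, q3=1} (none free) contributes 0 new; branch {q1=1, q2=0, q3=1} (none free) contributes 0 new; branch {q1=1, q2=1} (q3) contributes 1 new. Total: 3.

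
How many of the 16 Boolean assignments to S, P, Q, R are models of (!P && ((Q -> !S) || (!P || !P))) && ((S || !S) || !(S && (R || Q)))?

8

Initial set: {((!P && ((Q -> !S) || (!P || !P))) && ((S || !S) || !(S && (R || Q))))}.
((!P && ((Q -> !S) || (!P || !P))) && ((S || !S) || !(S && (R || Q)))): α-rule — add (!P && ((Q -> !S) || (!P || !P))), ((S || !S) || !(S && (R || Q))).
(!P && ((Q -> !S) || (!P || !P))): α-rule — add !P, ((Q -> !S) || (!P || !P)).
((S || !S) || !(S && (R || Q))): β-rule — branch into (S || !S)  //  !(S && (R || Q)).
  branch 1 (add (S || !S)):
    ((Q -> !S) || (!P || !P)): β-rule — branch into (Q -> !S)  //  (!P || !P).
      branch 1.1 (add (Q -> !S)):
        (S || !S): β-rule — branch into S  //  !S.
          branch 1.1.1 (add S):
            (Q -> !S): β-rule — branch into !Q  //  !S.
              branch 1.1.1.1 (add !Q):
                ○ open, literals {P=0, Q=0, S=1}.
              branch 1.1.1.2 (add !S):
                × closes — contains both S and !S.
          branch 1.1.2 (add !S):
            (Q -> !S): β-rule — branch into !Q  //  !S.
              branch 1.1.2.1 (add !Q):
                ○ open, literals {P=0, Q=0, S=0}.
              branch 1.1.2.2 (add !S):
                ○ open, literals {P=0, S=0}.
      branch 1.2 (add (!P || !P)):
        (S || !S): β-rule — branch into S  //  !S.
          branch 1.2.1 (add S):
            (!P || !P): β-rule — branch into !P  //  !P.
              branch 1.2.1.1 (add !P):
                ○ open, literals {P=0, S=1}.
              branch 1.2.1.2 (add !P):
                ○ open, literals {P=0, S=1}.
          branch 1.2.2 (add !S):
            (!P || !P): β-rule — branch into !P  //  !P.
              branch 1.2.2.1 (add !P):
                ○ open, literals {P=0, S=0}.
              branch 1.2.2.2 (add !P):
                ○ open, literals {P=0, S=0}.
  branch 2 (add !(S && (R || Q))):
    ((Q -> !S) || (!P || !P)): β-rule — branch into (Q -> !S)  //  (!P || !P).
      branch 2.1 (add (Q -> !S)):
        !(S && (R || Q)): β-rule — branch into !S  //  !(R || Q).
          branch 2.1.1 (add !S):
            (Q -> !S): β-rule — branch into !Q  //  !S.
              branch 2.1.1.1 (add !Q):
                ○ open, literals {P=0, Q=0, S=0}.
              branch 2.1.1.2 (add !S):
                ○ open, literals {P=0, S=0}.
          branch 2.1.2 (add !(R || Q)):
            !(R || Q): α-rule — add !R, !Q.
            (Q -> !S): β-rule — branch into !Q  //  !S.
              branch 2.1.2.1 (add !Q):
                ○ open, literals {P=0, Q=0, R=0}.
              branch 2.1.2.2 (add !S):
                ○ open, literals {P=0, Q=0, R=0, S=0}.
      branch 2.2 (add (!P || !P)):
        !(S && (R || Q)): β-rule — branch into !S  //  !(R || Q).
          branch 2.2.1 (add !S):
            (!P || !P): β-rule — branch into !P  //  !P.
              branch 2.2.1.1 (add !P):
                ○ open, literals {P=0, S=0}.
              branch 2.2.1.2 (add !P):
                ○ open, literals {P=0, S=0}.
          branch 2.2.2 (add !(R || Q)):
            !(R || Q): α-rule — add !R, !Q.
            (!P || !P): β-rule — branch into !P  //  !P.
              branch 2.2.2.1 (add !P):
                ○ open, literals {P=0, Q=0, R=0}.
              branch 2.2.2.2 (add !P):
                ○ open, literals {P=0, Q=0, R=0}.
1 branch closed, 15 open.
Each open branch fixes some atoms; the unmentioned ones are free. Counting distinct full assignments: branch {P=0, Q=0, S=1} (R) contributes 2 new; branch {P=0, Q=0, S=0} (R) contributes 2 new; branch {P=0, S=0} (Q, R) contributes 2 new; branch {P=0, S=1} (Q, R) contributes 2 new; branch {P=0, S=1} (Q, R) contributes 0 new; branch {P=0, S=0} (Q, R) contributes 0 new; branch {P=0, S=0} (Q, R) contributes 0 new; branch {P=0, Q=0, S=0} (R) contributes 0 new; branch {P=0, S=0} (Q, R) contributes 0 new; branch {P=0, Q=0, R=0} (S) contributes 0 new; branch {P=0, Q=0, R=0, S=0} (none free) contributes 0 new; branch {P=0, S=0} (Q, R) contributes 0 new; branch {P=0, S=0} (Q, R) contributes 0 new; branch {P=0, Q=0, R=0} (S) contributes 0 new; branch {P=0, Q=0, R=0} (S) contributes 0 new. Total: 8.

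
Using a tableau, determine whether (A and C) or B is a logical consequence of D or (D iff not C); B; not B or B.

Yes

Initial set: {T (D or (D iff not C)); T B; T (not B or B); F ((A and C) or B)}.
F ((A and C) or B): α-rule — add F (A and C), F B.
× closes — contains both B and not B.
All 1 branch closes.
Every branch closed, so the premises entail the conclusion.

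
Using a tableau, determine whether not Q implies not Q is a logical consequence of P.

Initial set: {P; not (not Q implies not Q)}.
not (not Q implies not Q): α-rule — add not Q, not not Q.
× closes — contains both Q and not Q.
All 1 branch closes.
Every branch closed, so the premises entail the conclusion.

Yes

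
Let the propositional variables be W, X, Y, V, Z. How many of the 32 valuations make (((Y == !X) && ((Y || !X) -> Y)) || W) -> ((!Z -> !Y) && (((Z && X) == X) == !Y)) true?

16

Initial set: {((((Y == !X) && ((Y || !X) -> Y)) || W) -> ((!Z -> !Y) && (((Z && X) == X) == !Y)))}.
((((Y == !X) && ((Y || !X) -> Y)) || W) -> ((!Z -> !Y) && (((Z && X) == X) == !Y))): β-rule — branch into !(((Y == !X) && ((Y || !X) -> Y)) || W)  //  ((!Z -> !Y) && (((Z && X) == X) == !Y)).
  branch 1 (add !(((Y == !X) && ((Y || !X) -> Y)) || W)):
    !(((Y == !X) && ((Y || !X) -> Y)) || W): α-rule — add !((Y == !X) && ((Y || !X) -> Y)), !W.
    !((Y == !X) && ((Y || !X) -> Y)): β-rule — branch into !(Y == !X)  //  !((Y || !X) -> Y).
      branch 1.1 (add !(Y == !X)):
        !(Y == !X): β-rule — branch into Y, !!X  //  !Y, !X.
          branch 1.1.1 (add Y, !!X):
            ○ open, literals {W=false, X=true, Y=true}.
          branch 1.1.2 (add !Y, !X):
            ○ open, literals {W=false, X=false, Y=false}.
      branch 1.2 (add !((Y || !X) -> Y)):
        !((Y || !X) -> Y): α-rule — add (Y || !X), !Y.
        (Y || !X): β-rule — branch into Y  //  !X.
          branch 1.2.1 (add Y):
            × closes — contains both Y and !Y.
          branch 1.2.2 (add !X):
            ○ open, literals {W=false, X=false, Y=false}.
  branch 2 (add ((!Z -> !Y) && (((Z && X) == X) == !Y))):
    ((!Z -> !Y) && (((Z && X) == X) == !Y)): α-rule — add (!Z -> !Y), (((Z && X) == X) == !Y).
    (!Z -> !Y): β-rule — branch into !!Z  //  !Y.
      branch 2.1 (add !!Z):
        (((Z && X) == X) == !Y): β-rule — branch into ((Z && X) == X), !Y  //  !((Z && X) == X), !!Y.
          branch 2.1.1 (add ((Z && X) == X), !Y):
            ((Z && X) == X): β-rule — branch into (Z && X), X  //  !(Z && X), !X.
              branch 2.1.1.1 (add (Z && X), X):
                (Z && X): α-rule — add Z, X.
                ○ open, literals {X=true, Y=false, Z=true}.
              branch 2.1.1.2 (add !(Z && X), !X):
                !(Z && X): β-rule — branch into !Z  //  !X.
                  branch 2.1.1.2.1 (add !Z):
                    × closes — contains both Z and !Z.
                  branch 2.1.1.2.2 (add !X):
                    ○ open, literals {X=false, Y=false, Z=true}.
          branch 2.1.2 (add !((Z && X) == X), !!Y):
            !((Z && X) == X): β-rule — branch into (Z && X), !X  //  !(Z && X), X.
              branch 2.1.2.1 (add (Z && X), !X):
                (Z && X): α-rule — add Z, X.
                × closes — contains both X and !X.
              branch 2.1.2.2 (add !(Z && X), X):
                !(Z && X): β-rule — branch into !Z  //  !X.
                  branch 2.1.2.2.1 (add !Z):
                    × closes — contains both Z and !Z.
                  branch 2.1.2.2.2 (add !X):
                    × closes — contains both X and !X.
      branch 2.2 (add !Y):
        (((Z && X) == X) == !Y): β-rule — branch into ((Z && X) == X), !Y  //  !((Z && X) == X), !!Y.
          branch 2.2.1 (add ((Z && X) == X), !Y):
            ((Z && X) == X): β-rule — branch into (Z && X), X  //  !(Z && X), !X.
              branch 2.2.1.1 (add (Z && X), X):
                (Z && X): α-rule — add Z, X.
                ○ open, literals {X=true, Y=false, Z=true}.
              branch 2.2.1.2 (add !(Z && X), !X):
                !(Z && X): β-rule — branch into !Z  //  !X.
                  branch 2.2.1.2.1 (add !Z):
                    ○ open, literals {X=false, Y=false, Z=false}.
                  branch 2.2.1.2.2 (add !X):
                    ○ open, literals {X=false, Y=false}.
          branch 2.2.2 (add !((Z && X) == X), !!Y):
            × closes — contains both Y and !Y.
6 branches closed, 8 open.
Each open branch fixes some atoms; the unmentioned ones are free. Counting distinct full assignments: branch {W=false, X=true, Y=true} (V, Z) contributes 4 new; branch {W=false, X=false, Y=false} (V, Z) contributes 4 new; branch {W=false, X=false, Y=false} (V, Z) contributes 0 new; branch {X=true, Y=false, Z=true} (W, V) contributes 4 new; branch {X=false, Y=false, Z=true} (W, V) contributes 2 new; branch {X=true, Y=false, Z=true} (W, V) contributes 0 new; branch {X=false, Y=false, Z=false} (W, V) contributes 2 new; branch {X=false, Y=false} (W, V, Z) contributes 0 new. Total: 16.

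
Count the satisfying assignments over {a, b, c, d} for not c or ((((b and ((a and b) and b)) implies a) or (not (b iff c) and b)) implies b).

12

Initial set: {(not c or ((((b and ((a and b) and b)) implies a) or (not (b iff c) and b)) implies b))}.
(not c or ((((b and ((a and b) and b)) implies a) or (not (b iff c) and b)) implies b)): β-rule — branch into not c  //  ((((b and ((a and b) and b)) implies a) or (not (b iff c) and b)) implies b).
  branch 1 (add not c):
    ○ open, literals {c=false}.
  branch 2 (add ((((b and ((a and b) and b)) implies a) or (not (b iff c) and b)) implies b)):
    ((((b and ((a and b) and b)) implies a) or (not (b iff c) and b)) implies b): β-rule — branch into not (((b and ((a and b) and b)) implies a) or (not (b iff c) and b))  //  b.
      branch 2.1 (add not (((b and ((a and b) and b)) implies a) or (not (b iff c) and b))):
        not (((b and ((a and b) and b)) implies a) or (not (b iff c) and b)): α-rule — add not ((b and ((a and b) and b)) implies a), not (not (b iff c) and b).
        not ((b and ((a and b) and b)) implies a): α-rule — add (b and ((a and b) and b)), not a.
        (b and ((a and b) and b)): α-rule — add b, ((a and b) and b).
        ((a and b) and b): α-rule — add (a and b), b.
        (a and b): α-rule — add a, b.
        × closes — contains both a and not a.
      branch 2.2 (add b):
        ○ open, literals {b=true}.
1 branch closed, 2 open.
Each open branch fixes some atoms; the unmentioned ones are free. Counting distinct full assignments: branch {c=false} (a, b, d) contributes 8 new; branch {b=true} (a, c, d) contributes 4 new. Total: 12.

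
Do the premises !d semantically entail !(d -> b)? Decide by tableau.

Initial set: {!d; !!(d -> b)}.
!!(d -> b): β-rule — branch into !d  //  b.
  branch 1 (add !d):
    ○ open, literals {d=false}.
  branch 2 (add b):
    ○ open, literals {b=true, d=false}.
0 branches closed, 2 open.
An open branch gives a countermodel: d=false (unmentioned atoms arbitrary); the premises hold there but the conclusion fails.

No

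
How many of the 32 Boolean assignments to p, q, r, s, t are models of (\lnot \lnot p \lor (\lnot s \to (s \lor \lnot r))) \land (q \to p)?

Initial set: {((\lnot \lnot p \lor (\lnot s \to (s \lor \lnot r))) \land (q \to p))}.
((\lnot \lnot p \lor (\lnot s \to (s \lor \lnot r))) \land (q \to p)): α-rule — add (\lnot \lnot p \lor (\lnot s \to (s \lor \lnot r))), (q \to p).
(\lnot \lnot p \lor (\lnot s \to (s \lor \lnot r))): β-rule — branch into \lnot \lnot p  //  (\lnot s \to (s \lor \lnot r)).
  branch 1 (add \lnot \lnot p):
    \lnot \lnot p: drop double negation, giving p.
    (q \to p): β-rule — branch into \lnot q  //  p.
      branch 1.1 (add \lnot q):
        ○ open, literals {p=1, q=0}.
      branch 1.2 (add p):
        ○ open, literals {p=1}.
  branch 2 (add (\lnot s \to (s \lor \lnot r))):
    (q \to p): β-rule — branch into \lnot q  //  p.
      branch 2.1 (add \lnot q):
        (\lnot s \to (s \lor \lnot r)): β-rule — branch into \lnot \lnot s  //  (s \lor \lnot r).
          branch 2.1.1 (add \lnot \lnot s):
            ○ open, literals {q=0, s=1}.
          branch 2.1.2 (add (s \lor \lnot r)):
            (s \lor \lnot r): β-rule — branch into s  //  \lnot r.
              branch 2.1.2.1 (add s):
                ○ open, literals {q=0, s=1}.
              branch 2.1.2.2 (add \lnot r):
                ○ open, literals {q=0, r=0}.
      branch 2.2 (add p):
        (\lnot s \to (s \lor \lnot r)): β-rule — branch into \lnot \lnot s  //  (s \lor \lnot r).
          branch 2.2.1 (add \lnot \lnot s):
            ○ open, literals {p=1, s=1}.
          branch 2.2.2 (add (s \lor \lnot r)):
            (s \lor \lnot r): β-rule — branch into s  //  \lnot r.
              branch 2.2.2.1 (add s):
                ○ open, literals {p=1, s=1}.
              branch 2.2.2.2 (add \lnot r):
                ○ open, literals {p=1, r=0}.
0 branches closed, 8 open.
Each open branch fixes some atoms; the unmentioned ones are free. Counting distinct full assignments: branch {p=1, q=0} (r, s, t) contributes 8 new; branch {p=1} (q, r, s, t) contributes 8 new; branch {q=0, s=1} (p, r, t) contributes 4 new; branch {q=0, s=1} (p, r, t) contributes 0 new; branch {q=0, r=0} (p, s, t) contributes 2 new; branch {p=1, s=1} (q, r, t) contributes 0 new; branch {p=1, s=1} (q, r, t) contributes 0 new; branch {p=1, r=0} (q, s, t) contributes 0 new. Total: 22.

22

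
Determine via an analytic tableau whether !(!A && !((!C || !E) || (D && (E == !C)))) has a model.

Satisfiable

Initial set: {T !(!A && !((!C || !E) || (D && (E == !C))))}.
T !(!A && !((!C || !E) || (D && (E == !C)))): β-rule — branch into F !A  //  F !((!C || !E) || (D && (E == !C))).
  branch 1 (add F !A):
    ○ open, literals {A=1}.
  branch 2 (add F !((!C || !E) || (D && (E == !C)))):
    F !((!C || !E) || (D && (E == !C))): β-rule — branch into T (!C || !E)  //  T (D && (E == !C)).
      branch 2.1 (add T (!C || !E)):
        T (!C || !E): β-rule — branch into T !C  //  T !E.
          branch 2.1.1 (add T !C):
            ○ open, literals {C=0}.
          branch 2.1.2 (add T !E):
            ○ open, literals {E=0}.
      branch 2.2 (add T (D && (E == !C))):
        T (D && (E == !C)): α-rule — add T D, T (E == !C).
        T (E == !C): β-rule — branch into T E, T !C  //  F E, F !C.
          branch 2.2.1 (add T E, T !C):
            ○ open, literals {C=0, D=1, E=1}.
          branch 2.2.2 (add F E, F !C):
            ○ open, literals {C=1, D=1, E=0}.
0 branches closed, 5 open.
An open branch gives a satisfying assignment: A=1.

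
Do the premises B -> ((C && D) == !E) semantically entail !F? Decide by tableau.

No

Initial set: {(B -> ((C && D) == !E)); !!F}.
(B -> ((C && D) == !E)): β-rule — branch into !B  //  ((C && D) == !E).
  branch 1 (add !B):
    ○ open, literals {B=false, F=true}.
  branch 2 (add ((C && D) == !E)):
    ((C && D) == !E): β-rule — branch into (C && D), !E  //  !(C && D), !!E.
      branch 2.1 (add (C && D), !E):
        (C && D): α-rule — add C, D.
        ○ open, literals {C=true, D=true, E=false, F=true}.
      branch 2.2 (add !(C && D), !!E):
        !(C && D): β-rule — branch into !C  //  !D.
          branch 2.2.1 (add !C):
            ○ open, literals {C=false, E=true, F=true}.
          branch 2.2.2 (add !D):
            ○ open, literals {D=false, E=true, F=true}.
0 branches closed, 4 open.
An open branch gives a countermodel: B=false, F=true (unmentioned atoms arbitrary); the premises hold there but the conclusion fails.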